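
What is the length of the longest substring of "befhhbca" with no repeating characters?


Input: "befhhbca"
Sliding window (track last position of each char):
  Position 0 ('b'): window [0,0] length 1 -- new best
  Position 1 ('e'): window [0,1] length 2 -- new best
  Position 2 ('f'): window [0,2] length 3 -- new best
  Position 3 ('h'): window [0,3] length 4 -- new best
  Position 4 ('h'): repeat (last at 3), move window start to 4
  Position 4 ('h'): window [4,4] length 1
  Position 5 ('b'): window [4,5] length 2
  Position 6 ('c'): window [4,6] length 3
  Position 7 ('a'): window [4,7] length 4
Longest substring with no repeats: "befh" with length 4

4


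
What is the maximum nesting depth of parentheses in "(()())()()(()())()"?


Input: "(()())()()(()())()"
Tracking depth:
  Position 0 '(': depth becomes 1
  Position 1 '(': depth becomes 2
  Position 2 ')': depth becomes 1
  Position 3 '(': depth becomes 2
  Position 4 ')': depth becomes 1
  Position 5 ')': depth becomes 0
  Position 6 '(': depth becomes 1
  Position 7 ')': depth becomes 0
  Position 8 '(': depth becomes 1
  Position 9 ')': depth becomes 0
  Position 10 '(': depth becomes 1
  Position 11 '(': depth becomes 2
  Position 12 ')': depth becomes 1
  Position 13 '(': depth becomes 2
  Position 14 ')': depth becomes 1
  Position 15 ')': depth becomes 0
  Position 16 '(': depth becomes 1
  Position 17 ')': depth becomes 0
Maximum depth reached: 2

2


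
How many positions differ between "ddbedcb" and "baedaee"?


Comparing "ddbedcb" and "baedaee" position by position:
  Position 0: 'd' vs 'b' => DIFFER
  Position 1: 'd' vs 'a' => DIFFER
  Position 2: 'b' vs 'e' => DIFFER
  Position 3: 'e' vs 'd' => DIFFER
  Position 4: 'd' vs 'a' => DIFFER
  Position 5: 'c' vs 'e' => DIFFER
  Position 6: 'b' vs 'e' => DIFFER
Positions that differ: 7

7


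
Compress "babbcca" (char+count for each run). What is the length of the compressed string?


Input: babbcca
Runs:
  'b' x 1 => "b1"
  'a' x 1 => "a1"
  'b' x 2 => "b2"
  'c' x 2 => "c2"
  'a' x 1 => "a1"
Compressed: "b1a1b2c2a1"
Compressed length: 10

10


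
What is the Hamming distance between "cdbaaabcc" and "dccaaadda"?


Comparing "cdbaaabcc" and "dccaaadda" position by position:
  Position 0: 'c' vs 'd' => differ
  Position 1: 'd' vs 'c' => differ
  Position 2: 'b' vs 'c' => differ
  Position 3: 'a' vs 'a' => same
  Position 4: 'a' vs 'a' => same
  Position 5: 'a' vs 'a' => same
  Position 6: 'b' vs 'd' => differ
  Position 7: 'c' vs 'd' => differ
  Position 8: 'c' vs 'a' => differ
Total differences (Hamming distance): 6

6


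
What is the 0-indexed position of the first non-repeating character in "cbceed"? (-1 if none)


Input: cbceed
Character frequencies:
  'b': 1
  'c': 2
  'd': 1
  'e': 2
Scanning left to right for freq == 1:
  Position 0 ('c'): freq=2, skip
  Position 1 ('b'): unique! => answer = 1

1


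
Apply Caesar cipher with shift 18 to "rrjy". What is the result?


Caesar cipher: shift "rrjy" by 18
  'r' (pos 17) + 18 = pos 9 = 'j'
  'r' (pos 17) + 18 = pos 9 = 'j'
  'j' (pos 9) + 18 = pos 1 = 'b'
  'y' (pos 24) + 18 = pos 16 = 'q'
Result: jjbq

jjbq


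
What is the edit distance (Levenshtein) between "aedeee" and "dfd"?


Computing edit distance: "aedeee" -> "dfd"
DP table:
           d    f    d
      0    1    2    3
  a   1    1    2    3
  e   2    2    2    3
  d   3    2    3    2
  e   4    3    3    3
  e   5    4    4    4
  e   6    5    5    5
Edit distance = dp[6][3] = 5

5


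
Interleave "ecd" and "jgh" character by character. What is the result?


Interleaving "ecd" and "jgh":
  Position 0: 'e' from first, 'j' from second => "ej"
  Position 1: 'c' from first, 'g' from second => "cg"
  Position 2: 'd' from first, 'h' from second => "dh"
Result: ejcgdh

ejcgdh


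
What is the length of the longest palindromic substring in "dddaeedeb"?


Input: "dddaeedeb"
Checking substrings for palindromes:
  [0:3] "ddd" (len 3) => palindrome
  [5:8] "ede" (len 3) => palindrome
  [0:2] "dd" (len 2) => palindrome
  [1:3] "dd" (len 2) => palindrome
  [4:6] "ee" (len 2) => palindrome
Longest palindromic substring: "ddd" with length 3

3


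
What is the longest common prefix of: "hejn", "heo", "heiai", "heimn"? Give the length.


Words: hejn, heo, heiai, heimn
  Position 0: all 'h' => match
  Position 1: all 'e' => match
  Position 2: ('j', 'o', 'i', 'i') => mismatch, stop
LCP = "he" (length 2)

2


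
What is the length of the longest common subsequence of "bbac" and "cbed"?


LCS of "bbac" and "cbed"
DP table:
           c    b    e    d
      0    0    0    0    0
  b   0    0    1    1    1
  b   0    0    1    1    1
  a   0    0    1    1    1
  c   0    1    1    1    1
LCS length = dp[4][4] = 1

1


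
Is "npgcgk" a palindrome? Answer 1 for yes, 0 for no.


Input: npgcgk
Reversed: kgcgpn
  Compare pos 0 ('n') with pos 5 ('k'): MISMATCH
  Compare pos 1 ('p') with pos 4 ('g'): MISMATCH
  Compare pos 2 ('g') with pos 3 ('c'): MISMATCH
Result: not a palindrome

0


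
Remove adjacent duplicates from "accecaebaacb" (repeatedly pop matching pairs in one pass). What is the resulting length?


Input: accecaebaacb
Stack-based adjacent duplicate removal:
  Read 'a': push. Stack: a
  Read 'c': push. Stack: ac
  Read 'c': matches stack top 'c' => pop. Stack: a
  Read 'e': push. Stack: ae
  Read 'c': push. Stack: aec
  Read 'a': push. Stack: aeca
  Read 'e': push. Stack: aecae
  Read 'b': push. Stack: aecaeb
  Read 'a': push. Stack: aecaeba
  Read 'a': matches stack top 'a' => pop. Stack: aecaeb
  Read 'c': push. Stack: aecaebc
  Read 'b': push. Stack: aecaebcb
Final stack: "aecaebcb" (length 8)

8


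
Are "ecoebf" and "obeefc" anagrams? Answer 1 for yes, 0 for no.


Strings: "ecoebf", "obeefc"
Sorted first:  bceefo
Sorted second: bceefo
Sorted forms match => anagrams

1


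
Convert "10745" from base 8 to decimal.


Input: "10745" in base 8
Positional expansion:
  Digit '1' (value 1) x 8^4 = 4096
  Digit '0' (value 0) x 8^3 = 0
  Digit '7' (value 7) x 8^2 = 448
  Digit '4' (value 4) x 8^1 = 32
  Digit '5' (value 5) x 8^0 = 5
Sum = 4581

4581


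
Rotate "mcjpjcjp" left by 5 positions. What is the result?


Input: "mcjpjcjp", rotate left by 5
First 5 characters: "mcjpj"
Remaining characters: "cjp"
Concatenate remaining + first: "cjp" + "mcjpj" = "cjpmcjpj"

cjpmcjpj


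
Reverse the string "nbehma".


Input: nbehma
Reading characters right to left:
  Position 5: 'a'
  Position 4: 'm'
  Position 3: 'h'
  Position 2: 'e'
  Position 1: 'b'
  Position 0: 'n'
Reversed: amhebn

amhebn


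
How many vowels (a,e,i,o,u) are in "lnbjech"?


Input: lnbjech
Checking each character:
  'l' at position 0: consonant
  'n' at position 1: consonant
  'b' at position 2: consonant
  'j' at position 3: consonant
  'e' at position 4: vowel (running total: 1)
  'c' at position 5: consonant
  'h' at position 6: consonant
Total vowels: 1

1


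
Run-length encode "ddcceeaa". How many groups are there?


Input: ddcceeaa
Scanning for consecutive runs:
  Group 1: 'd' x 2 (positions 0-1)
  Group 2: 'c' x 2 (positions 2-3)
  Group 3: 'e' x 2 (positions 4-5)
  Group 4: 'a' x 2 (positions 6-7)
Total groups: 4

4


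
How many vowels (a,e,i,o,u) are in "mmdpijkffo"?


Input: mmdpijkffo
Checking each character:
  'm' at position 0: consonant
  'm' at position 1: consonant
  'd' at position 2: consonant
  'p' at position 3: consonant
  'i' at position 4: vowel (running total: 1)
  'j' at position 5: consonant
  'k' at position 6: consonant
  'f' at position 7: consonant
  'f' at position 8: consonant
  'o' at position 9: vowel (running total: 2)
Total vowels: 2

2


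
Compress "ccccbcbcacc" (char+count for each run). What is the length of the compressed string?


Input: ccccbcbcacc
Runs:
  'c' x 4 => "c4"
  'b' x 1 => "b1"
  'c' x 1 => "c1"
  'b' x 1 => "b1"
  'c' x 1 => "c1"
  'a' x 1 => "a1"
  'c' x 2 => "c2"
Compressed: "c4b1c1b1c1a1c2"
Compressed length: 14

14


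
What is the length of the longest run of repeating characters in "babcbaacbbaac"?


Input: "babcbaacbbaac"
Scanning for longest run:
  Position 1 ('a'): new char, reset run to 1
  Position 2 ('b'): new char, reset run to 1
  Position 3 ('c'): new char, reset run to 1
  Position 4 ('b'): new char, reset run to 1
  Position 5 ('a'): new char, reset run to 1
  Position 6 ('a'): continues run of 'a', length=2
  Position 7 ('c'): new char, reset run to 1
  Position 8 ('b'): new char, reset run to 1
  Position 9 ('b'): continues run of 'b', length=2
  Position 10 ('a'): new char, reset run to 1
  Position 11 ('a'): continues run of 'a', length=2
  Position 12 ('c'): new char, reset run to 1
Longest run: 'a' with length 2

2


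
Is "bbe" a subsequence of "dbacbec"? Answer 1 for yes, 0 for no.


Check if "bbe" is a subsequence of "dbacbec"
Greedy scan:
  Position 0 ('d'): no match needed
  Position 1 ('b'): matches sub[0] = 'b'
  Position 2 ('a'): no match needed
  Position 3 ('c'): no match needed
  Position 4 ('b'): matches sub[1] = 'b'
  Position 5 ('e'): matches sub[2] = 'e'
  Position 6 ('c'): no match needed
All 3 characters matched => is a subsequence

1


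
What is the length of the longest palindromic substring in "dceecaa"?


Input: "dceecaa"
Checking substrings for palindromes:
  [1:5] "ceec" (len 4) => palindrome
  [2:4] "ee" (len 2) => palindrome
  [5:7] "aa" (len 2) => palindrome
Longest palindromic substring: "ceec" with length 4

4


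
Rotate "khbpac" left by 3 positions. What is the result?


Input: "khbpac", rotate left by 3
First 3 characters: "khb"
Remaining characters: "pac"
Concatenate remaining + first: "pac" + "khb" = "packhb"

packhb


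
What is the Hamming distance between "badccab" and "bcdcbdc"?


Comparing "badccab" and "bcdcbdc" position by position:
  Position 0: 'b' vs 'b' => same
  Position 1: 'a' vs 'c' => differ
  Position 2: 'd' vs 'd' => same
  Position 3: 'c' vs 'c' => same
  Position 4: 'c' vs 'b' => differ
  Position 5: 'a' vs 'd' => differ
  Position 6: 'b' vs 'c' => differ
Total differences (Hamming distance): 4

4


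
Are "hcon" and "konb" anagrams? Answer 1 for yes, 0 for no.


Strings: "hcon", "konb"
Sorted first:  chno
Sorted second: bkno
Differ at position 0: 'c' vs 'b' => not anagrams

0


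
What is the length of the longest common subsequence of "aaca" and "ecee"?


LCS of "aaca" and "ecee"
DP table:
           e    c    e    e
      0    0    0    0    0
  a   0    0    0    0    0
  a   0    0    0    0    0
  c   0    0    1    1    1
  a   0    0    1    1    1
LCS length = dp[4][4] = 1

1


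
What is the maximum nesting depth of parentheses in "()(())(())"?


Input: "()(())(())"
Tracking depth:
  Position 0 '(': depth becomes 1
  Position 1 ')': depth becomes 0
  Position 2 '(': depth becomes 1
  Position 3 '(': depth becomes 2
  Position 4 ')': depth becomes 1
  Position 5 ')': depth becomes 0
  Position 6 '(': depth becomes 1
  Position 7 '(': depth becomes 2
  Position 8 ')': depth becomes 1
  Position 9 ')': depth becomes 0
Maximum depth reached: 2

2


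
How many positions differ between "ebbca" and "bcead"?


Comparing "ebbca" and "bcead" position by position:
  Position 0: 'e' vs 'b' => DIFFER
  Position 1: 'b' vs 'c' => DIFFER
  Position 2: 'b' vs 'e' => DIFFER
  Position 3: 'c' vs 'a' => DIFFER
  Position 4: 'a' vs 'd' => DIFFER
Positions that differ: 5

5


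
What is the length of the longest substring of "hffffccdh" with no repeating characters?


Input: "hffffccdh"
Sliding window (track last position of each char):
  Position 0 ('h'): window [0,0] length 1 -- new best
  Position 1 ('f'): window [0,1] length 2 -- new best
  Position 2 ('f'): repeat (last at 1), move window start to 2
  Position 2 ('f'): window [2,2] length 1
  Position 3 ('f'): repeat (last at 2), move window start to 3
  Position 3 ('f'): window [3,3] length 1
  Position 4 ('f'): repeat (last at 3), move window start to 4
  Position 4 ('f'): window [4,4] length 1
  Position 5 ('c'): window [4,5] length 2
  Position 6 ('c'): repeat (last at 5), move window start to 6
  Position 6 ('c'): window [6,6] length 1
  Position 7 ('d'): window [6,7] length 2
  Position 8 ('h'): window [6,8] length 3 -- new best
Longest substring with no repeats: "cdh" with length 3

3


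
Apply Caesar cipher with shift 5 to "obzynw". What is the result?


Caesar cipher: shift "obzynw" by 5
  'o' (pos 14) + 5 = pos 19 = 't'
  'b' (pos 1) + 5 = pos 6 = 'g'
  'z' (pos 25) + 5 = pos 4 = 'e'
  'y' (pos 24) + 5 = pos 3 = 'd'
  'n' (pos 13) + 5 = pos 18 = 's'
  'w' (pos 22) + 5 = pos 1 = 'b'
Result: tgedsb

tgedsb


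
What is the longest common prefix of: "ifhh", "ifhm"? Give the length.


Words: ifhh, ifhm
  Position 0: all 'i' => match
  Position 1: all 'f' => match
  Position 2: all 'h' => match
  Position 3: ('h', 'm') => mismatch, stop
LCP = "ifh" (length 3)

3


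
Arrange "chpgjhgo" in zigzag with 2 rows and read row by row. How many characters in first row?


Zigzag "chpgjhgo" into 2 rows:
Placing characters:
  'c' => row 0
  'h' => row 1
  'p' => row 0
  'g' => row 1
  'j' => row 0
  'h' => row 1
  'g' => row 0
  'o' => row 1
Rows:
  Row 0: "cpjg"
  Row 1: "hgho"
First row length: 4

4


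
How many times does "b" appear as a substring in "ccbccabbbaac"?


Searching for "b" in "ccbccabbbaac"
Scanning each position:
  Position 0: "c" => no
  Position 1: "c" => no
  Position 2: "b" => MATCH
  Position 3: "c" => no
  Position 4: "c" => no
  Position 5: "a" => no
  Position 6: "b" => MATCH
  Position 7: "b" => MATCH
  Position 8: "b" => MATCH
  Position 9: "a" => no
  Position 10: "a" => no
  Position 11: "c" => no
Total occurrences: 4

4


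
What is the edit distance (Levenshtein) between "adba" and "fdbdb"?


Computing edit distance: "adba" -> "fdbdb"
DP table:
           f    d    b    d    b
      0    1    2    3    4    5
  a   1    1    2    3    4    5
  d   2    2    1    2    3    4
  b   3    3    2    1    2    3
  a   4    4    3    2    2    3
Edit distance = dp[4][5] = 3

3


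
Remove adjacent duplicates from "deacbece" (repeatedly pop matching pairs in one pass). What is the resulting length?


Input: deacbece
Stack-based adjacent duplicate removal:
  Read 'd': push. Stack: d
  Read 'e': push. Stack: de
  Read 'a': push. Stack: dea
  Read 'c': push. Stack: deac
  Read 'b': push. Stack: deacb
  Read 'e': push. Stack: deacbe
  Read 'c': push. Stack: deacbec
  Read 'e': push. Stack: deacbece
Final stack: "deacbece" (length 8)

8


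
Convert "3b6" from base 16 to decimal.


Input: "3b6" in base 16
Positional expansion:
  Digit '3' (value 3) x 16^2 = 768
  Digit 'b' (value 11) x 16^1 = 176
  Digit '6' (value 6) x 16^0 = 6
Sum = 950

950


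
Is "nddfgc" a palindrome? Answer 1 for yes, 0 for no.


Input: nddfgc
Reversed: cgfddn
  Compare pos 0 ('n') with pos 5 ('c'): MISMATCH
  Compare pos 1 ('d') with pos 4 ('g'): MISMATCH
  Compare pos 2 ('d') with pos 3 ('f'): MISMATCH
Result: not a palindrome

0


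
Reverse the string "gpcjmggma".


Input: gpcjmggma
Reading characters right to left:
  Position 8: 'a'
  Position 7: 'm'
  Position 6: 'g'
  Position 5: 'g'
  Position 4: 'm'
  Position 3: 'j'
  Position 2: 'c'
  Position 1: 'p'
  Position 0: 'g'
Reversed: amggmjcpg

amggmjcpg


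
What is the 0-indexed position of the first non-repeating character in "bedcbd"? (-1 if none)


Input: bedcbd
Character frequencies:
  'b': 2
  'c': 1
  'd': 2
  'e': 1
Scanning left to right for freq == 1:
  Position 0 ('b'): freq=2, skip
  Position 1 ('e'): unique! => answer = 1

1


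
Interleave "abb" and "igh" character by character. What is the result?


Interleaving "abb" and "igh":
  Position 0: 'a' from first, 'i' from second => "ai"
  Position 1: 'b' from first, 'g' from second => "bg"
  Position 2: 'b' from first, 'h' from second => "bh"
Result: aibgbh

aibgbh


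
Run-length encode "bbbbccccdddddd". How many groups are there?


Input: bbbbccccdddddd
Scanning for consecutive runs:
  Group 1: 'b' x 4 (positions 0-3)
  Group 2: 'c' x 4 (positions 4-7)
  Group 3: 'd' x 6 (positions 8-13)
Total groups: 3

3


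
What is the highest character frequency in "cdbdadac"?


Input: cdbdadac
Character counts:
  'a': 2
  'b': 1
  'c': 2
  'd': 3
Maximum frequency: 3

3


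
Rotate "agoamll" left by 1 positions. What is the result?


Input: "agoamll", rotate left by 1
First 1 characters: "a"
Remaining characters: "goamll"
Concatenate remaining + first: "goamll" + "a" = "goamlla"

goamlla


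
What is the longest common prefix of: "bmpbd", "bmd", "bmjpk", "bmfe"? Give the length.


Words: bmpbd, bmd, bmjpk, bmfe
  Position 0: all 'b' => match
  Position 1: all 'm' => match
  Position 2: ('p', 'd', 'j', 'f') => mismatch, stop
LCP = "bm" (length 2)

2


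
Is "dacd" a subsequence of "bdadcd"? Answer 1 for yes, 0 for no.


Check if "dacd" is a subsequence of "bdadcd"
Greedy scan:
  Position 0 ('b'): no match needed
  Position 1 ('d'): matches sub[0] = 'd'
  Position 2 ('a'): matches sub[1] = 'a'
  Position 3 ('d'): no match needed
  Position 4 ('c'): matches sub[2] = 'c'
  Position 5 ('d'): matches sub[3] = 'd'
All 4 characters matched => is a subsequence

1


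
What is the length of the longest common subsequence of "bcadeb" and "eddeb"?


LCS of "bcadeb" and "eddeb"
DP table:
           e    d    d    e    b
      0    0    0    0    0    0
  b   0    0    0    0    0    1
  c   0    0    0    0    0    1
  a   0    0    0    0    0    1
  d   0    0    1    1    1    1
  e   0    1    1    1    2    2
  b   0    1    1    1    2    3
LCS length = dp[6][5] = 3

3


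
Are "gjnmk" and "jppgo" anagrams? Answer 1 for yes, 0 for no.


Strings: "gjnmk", "jppgo"
Sorted first:  gjkmn
Sorted second: gjopp
Differ at position 2: 'k' vs 'o' => not anagrams

0


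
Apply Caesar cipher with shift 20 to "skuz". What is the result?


Caesar cipher: shift "skuz" by 20
  's' (pos 18) + 20 = pos 12 = 'm'
  'k' (pos 10) + 20 = pos 4 = 'e'
  'u' (pos 20) + 20 = pos 14 = 'o'
  'z' (pos 25) + 20 = pos 19 = 't'
Result: meot

meot


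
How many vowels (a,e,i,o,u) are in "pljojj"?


Input: pljojj
Checking each character:
  'p' at position 0: consonant
  'l' at position 1: consonant
  'j' at position 2: consonant
  'o' at position 3: vowel (running total: 1)
  'j' at position 4: consonant
  'j' at position 5: consonant
Total vowels: 1

1


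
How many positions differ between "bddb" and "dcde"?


Comparing "bddb" and "dcde" position by position:
  Position 0: 'b' vs 'd' => DIFFER
  Position 1: 'd' vs 'c' => DIFFER
  Position 2: 'd' vs 'd' => same
  Position 3: 'b' vs 'e' => DIFFER
Positions that differ: 3

3


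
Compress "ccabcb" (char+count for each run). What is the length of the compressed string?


Input: ccabcb
Runs:
  'c' x 2 => "c2"
  'a' x 1 => "a1"
  'b' x 1 => "b1"
  'c' x 1 => "c1"
  'b' x 1 => "b1"
Compressed: "c2a1b1c1b1"
Compressed length: 10

10


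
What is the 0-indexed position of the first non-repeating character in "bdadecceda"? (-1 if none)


Input: bdadecceda
Character frequencies:
  'a': 2
  'b': 1
  'c': 2
  'd': 3
  'e': 2
Scanning left to right for freq == 1:
  Position 0 ('b'): unique! => answer = 0

0


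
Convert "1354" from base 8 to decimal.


Input: "1354" in base 8
Positional expansion:
  Digit '1' (value 1) x 8^3 = 512
  Digit '3' (value 3) x 8^2 = 192
  Digit '5' (value 5) x 8^1 = 40
  Digit '4' (value 4) x 8^0 = 4
Sum = 748

748


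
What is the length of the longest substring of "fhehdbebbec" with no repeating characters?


Input: "fhehdbebbec"
Sliding window (track last position of each char):
  Position 0 ('f'): window [0,0] length 1 -- new best
  Position 1 ('h'): window [0,1] length 2 -- new best
  Position 2 ('e'): window [0,2] length 3 -- new best
  Position 3 ('h'): repeat (last at 1), move window start to 2
  Position 3 ('h'): window [2,3] length 2
  Position 4 ('d'): window [2,4] length 3
  Position 5 ('b'): window [2,5] length 4 -- new best
  Position 6 ('e'): repeat (last at 2), move window start to 3
  Position 6 ('e'): window [3,6] length 4
  Position 7 ('b'): repeat (last at 5), move window start to 6
  Position 7 ('b'): window [6,7] length 2
  Position 8 ('b'): repeat (last at 7), move window start to 8
  Position 8 ('b'): window [8,8] length 1
  Position 9 ('e'): window [8,9] length 2
  Position 10 ('c'): window [8,10] length 3
Longest substring with no repeats: "ehdb" with length 4

4


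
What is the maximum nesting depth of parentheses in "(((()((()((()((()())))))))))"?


Input: "(((()((()((()((()())))))))))"
Tracking depth:
  Position 0 '(': depth becomes 1
  Position 1 '(': depth becomes 2
  Position 2 '(': depth becomes 3
  Position 3 '(': depth becomes 4
  Position 4 ')': depth becomes 3
  Position 5 '(': depth becomes 4
  Position 6 '(': depth becomes 5
  Position 7 '(': depth becomes 6
  Position 8 ')': depth becomes 5
  Position 9 '(': depth becomes 6
  Position 10 '(': depth becomes 7
  Position 11 '(': depth becomes 8
  Position 12 ')': depth becomes 7
  Position 13 '(': depth becomes 8
  Position 14 '(': depth becomes 9
  Position 15 '(': depth becomes 10
  Position 16 ')': depth becomes 9
  Position 17 '(': depth becomes 10
  Position 18 ')': depth becomes 9
  Position 19 ')': depth becomes 8
  Position 20 ')': depth becomes 7
  Position 21 ')': depth becomes 6
  Position 22 ')': depth becomes 5
  Position 23 ')': depth becomes 4
  Position 24 ')': depth becomes 3
  Position 25 ')': depth becomes 2
  Position 26 ')': depth becomes 1
  Position 27 ')': depth becomes 0
Maximum depth reached: 10

10


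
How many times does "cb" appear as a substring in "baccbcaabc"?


Searching for "cb" in "baccbcaabc"
Scanning each position:
  Position 0: "ba" => no
  Position 1: "ac" => no
  Position 2: "cc" => no
  Position 3: "cb" => MATCH
  Position 4: "bc" => no
  Position 5: "ca" => no
  Position 6: "aa" => no
  Position 7: "ab" => no
  Position 8: "bc" => no
Total occurrences: 1

1


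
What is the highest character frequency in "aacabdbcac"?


Input: aacabdbcac
Character counts:
  'a': 4
  'b': 2
  'c': 3
  'd': 1
Maximum frequency: 4

4


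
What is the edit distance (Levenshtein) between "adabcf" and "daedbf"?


Computing edit distance: "adabcf" -> "daedbf"
DP table:
           d    a    e    d    b    f
      0    1    2    3    4    5    6
  a   1    1    1    2    3    4    5
  d   2    1    2    2    2    3    4
  a   3    2    1    2    3    3    4
  b   4    3    2    2    3    3    4
  c   5    4    3    3    3    4    4
  f   6    5    4    4    4    4    4
Edit distance = dp[6][6] = 4

4


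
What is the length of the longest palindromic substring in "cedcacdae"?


Input: "cedcacdae"
Checking substrings for palindromes:
  [2:7] "dcacd" (len 5) => palindrome
  [3:6] "cac" (len 3) => palindrome
Longest palindromic substring: "dcacd" with length 5

5


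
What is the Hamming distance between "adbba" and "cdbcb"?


Comparing "adbba" and "cdbcb" position by position:
  Position 0: 'a' vs 'c' => differ
  Position 1: 'd' vs 'd' => same
  Position 2: 'b' vs 'b' => same
  Position 3: 'b' vs 'c' => differ
  Position 4: 'a' vs 'b' => differ
Total differences (Hamming distance): 3

3


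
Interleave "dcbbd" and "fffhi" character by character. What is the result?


Interleaving "dcbbd" and "fffhi":
  Position 0: 'd' from first, 'f' from second => "df"
  Position 1: 'c' from first, 'f' from second => "cf"
  Position 2: 'b' from first, 'f' from second => "bf"
  Position 3: 'b' from first, 'h' from second => "bh"
  Position 4: 'd' from first, 'i' from second => "di"
Result: dfcfbfbhdi

dfcfbfbhdi


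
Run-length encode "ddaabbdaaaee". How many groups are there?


Input: ddaabbdaaaee
Scanning for consecutive runs:
  Group 1: 'd' x 2 (positions 0-1)
  Group 2: 'a' x 2 (positions 2-3)
  Group 3: 'b' x 2 (positions 4-5)
  Group 4: 'd' x 1 (positions 6-6)
  Group 5: 'a' x 3 (positions 7-9)
  Group 6: 'e' x 2 (positions 10-11)
Total groups: 6

6


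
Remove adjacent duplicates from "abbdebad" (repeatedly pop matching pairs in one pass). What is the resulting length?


Input: abbdebad
Stack-based adjacent duplicate removal:
  Read 'a': push. Stack: a
  Read 'b': push. Stack: ab
  Read 'b': matches stack top 'b' => pop. Stack: a
  Read 'd': push. Stack: ad
  Read 'e': push. Stack: ade
  Read 'b': push. Stack: adeb
  Read 'a': push. Stack: adeba
  Read 'd': push. Stack: adebad
Final stack: "adebad" (length 6)

6


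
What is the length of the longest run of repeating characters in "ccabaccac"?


Input: "ccabaccac"
Scanning for longest run:
  Position 1 ('c'): continues run of 'c', length=2
  Position 2 ('a'): new char, reset run to 1
  Position 3 ('b'): new char, reset run to 1
  Position 4 ('a'): new char, reset run to 1
  Position 5 ('c'): new char, reset run to 1
  Position 6 ('c'): continues run of 'c', length=2
  Position 7 ('a'): new char, reset run to 1
  Position 8 ('c'): new char, reset run to 1
Longest run: 'c' with length 2

2


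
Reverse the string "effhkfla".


Input: effhkfla
Reading characters right to left:
  Position 7: 'a'
  Position 6: 'l'
  Position 5: 'f'
  Position 4: 'k'
  Position 3: 'h'
  Position 2: 'f'
  Position 1: 'f'
  Position 0: 'e'
Reversed: alfkhffe

alfkhffe


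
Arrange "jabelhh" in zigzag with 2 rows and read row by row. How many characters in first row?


Zigzag "jabelhh" into 2 rows:
Placing characters:
  'j' => row 0
  'a' => row 1
  'b' => row 0
  'e' => row 1
  'l' => row 0
  'h' => row 1
  'h' => row 0
Rows:
  Row 0: "jblh"
  Row 1: "aeh"
First row length: 4

4


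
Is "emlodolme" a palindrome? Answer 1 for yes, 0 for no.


Input: emlodolme
Reversed: emlodolme
  Compare pos 0 ('e') with pos 8 ('e'): match
  Compare pos 1 ('m') with pos 7 ('m'): match
  Compare pos 2 ('l') with pos 6 ('l'): match
  Compare pos 3 ('o') with pos 5 ('o'): match
Result: palindrome

1


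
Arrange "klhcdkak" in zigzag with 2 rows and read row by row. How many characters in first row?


Zigzag "klhcdkak" into 2 rows:
Placing characters:
  'k' => row 0
  'l' => row 1
  'h' => row 0
  'c' => row 1
  'd' => row 0
  'k' => row 1
  'a' => row 0
  'k' => row 1
Rows:
  Row 0: "khda"
  Row 1: "lckk"
First row length: 4

4


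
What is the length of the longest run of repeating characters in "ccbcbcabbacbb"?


Input: "ccbcbcabbacbb"
Scanning for longest run:
  Position 1 ('c'): continues run of 'c', length=2
  Position 2 ('b'): new char, reset run to 1
  Position 3 ('c'): new char, reset run to 1
  Position 4 ('b'): new char, reset run to 1
  Position 5 ('c'): new char, reset run to 1
  Position 6 ('a'): new char, reset run to 1
  Position 7 ('b'): new char, reset run to 1
  Position 8 ('b'): continues run of 'b', length=2
  Position 9 ('a'): new char, reset run to 1
  Position 10 ('c'): new char, reset run to 1
  Position 11 ('b'): new char, reset run to 1
  Position 12 ('b'): continues run of 'b', length=2
Longest run: 'c' with length 2

2


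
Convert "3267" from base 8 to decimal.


Input: "3267" in base 8
Positional expansion:
  Digit '3' (value 3) x 8^3 = 1536
  Digit '2' (value 2) x 8^2 = 128
  Digit '6' (value 6) x 8^1 = 48
  Digit '7' (value 7) x 8^0 = 7
Sum = 1719

1719


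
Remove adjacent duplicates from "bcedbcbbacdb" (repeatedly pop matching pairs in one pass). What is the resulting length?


Input: bcedbcbbacdb
Stack-based adjacent duplicate removal:
  Read 'b': push. Stack: b
  Read 'c': push. Stack: bc
  Read 'e': push. Stack: bce
  Read 'd': push. Stack: bced
  Read 'b': push. Stack: bcedb
  Read 'c': push. Stack: bcedbc
  Read 'b': push. Stack: bcedbcb
  Read 'b': matches stack top 'b' => pop. Stack: bcedbc
  Read 'a': push. Stack: bcedbca
  Read 'c': push. Stack: bcedbcac
  Read 'd': push. Stack: bcedbcacd
  Read 'b': push. Stack: bcedbcacdb
Final stack: "bcedbcacdb" (length 10)

10


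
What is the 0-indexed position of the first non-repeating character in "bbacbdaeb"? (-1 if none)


Input: bbacbdaeb
Character frequencies:
  'a': 2
  'b': 4
  'c': 1
  'd': 1
  'e': 1
Scanning left to right for freq == 1:
  Position 0 ('b'): freq=4, skip
  Position 1 ('b'): freq=4, skip
  Position 2 ('a'): freq=2, skip
  Position 3 ('c'): unique! => answer = 3

3


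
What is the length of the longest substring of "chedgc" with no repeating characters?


Input: "chedgc"
Sliding window (track last position of each char):
  Position 0 ('c'): window [0,0] length 1 -- new best
  Position 1 ('h'): window [0,1] length 2 -- new best
  Position 2 ('e'): window [0,2] length 3 -- new best
  Position 3 ('d'): window [0,3] length 4 -- new best
  Position 4 ('g'): window [0,4] length 5 -- new best
  Position 5 ('c'): repeat (last at 0), move window start to 1
  Position 5 ('c'): window [1,5] length 5
Longest substring with no repeats: "chedg" with length 5

5


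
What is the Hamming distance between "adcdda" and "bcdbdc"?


Comparing "adcdda" and "bcdbdc" position by position:
  Position 0: 'a' vs 'b' => differ
  Position 1: 'd' vs 'c' => differ
  Position 2: 'c' vs 'd' => differ
  Position 3: 'd' vs 'b' => differ
  Position 4: 'd' vs 'd' => same
  Position 5: 'a' vs 'c' => differ
Total differences (Hamming distance): 5

5


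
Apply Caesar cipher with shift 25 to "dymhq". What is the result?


Caesar cipher: shift "dymhq" by 25
  'd' (pos 3) + 25 = pos 2 = 'c'
  'y' (pos 24) + 25 = pos 23 = 'x'
  'm' (pos 12) + 25 = pos 11 = 'l'
  'h' (pos 7) + 25 = pos 6 = 'g'
  'q' (pos 16) + 25 = pos 15 = 'p'
Result: cxlgp

cxlgp


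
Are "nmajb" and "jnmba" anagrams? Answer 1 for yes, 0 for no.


Strings: "nmajb", "jnmba"
Sorted first:  abjmn
Sorted second: abjmn
Sorted forms match => anagrams

1


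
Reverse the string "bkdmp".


Input: bkdmp
Reading characters right to left:
  Position 4: 'p'
  Position 3: 'm'
  Position 2: 'd'
  Position 1: 'k'
  Position 0: 'b'
Reversed: pmdkb

pmdkb


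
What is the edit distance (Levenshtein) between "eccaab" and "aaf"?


Computing edit distance: "eccaab" -> "aaf"
DP table:
           a    a    f
      0    1    2    3
  e   1    1    2    3
  c   2    2    2    3
  c   3    3    3    3
  a   4    3    3    4
  a   5    4    3    4
  b   6    5    4    4
Edit distance = dp[6][3] = 4

4


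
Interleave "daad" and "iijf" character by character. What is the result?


Interleaving "daad" and "iijf":
  Position 0: 'd' from first, 'i' from second => "di"
  Position 1: 'a' from first, 'i' from second => "ai"
  Position 2: 'a' from first, 'j' from second => "aj"
  Position 3: 'd' from first, 'f' from second => "df"
Result: diaiajdf

diaiajdf


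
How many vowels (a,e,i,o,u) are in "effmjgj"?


Input: effmjgj
Checking each character:
  'e' at position 0: vowel (running total: 1)
  'f' at position 1: consonant
  'f' at position 2: consonant
  'm' at position 3: consonant
  'j' at position 4: consonant
  'g' at position 5: consonant
  'j' at position 6: consonant
Total vowels: 1

1


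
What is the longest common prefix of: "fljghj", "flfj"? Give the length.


Words: fljghj, flfj
  Position 0: all 'f' => match
  Position 1: all 'l' => match
  Position 2: ('j', 'f') => mismatch, stop
LCP = "fl" (length 2)

2


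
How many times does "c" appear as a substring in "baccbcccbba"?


Searching for "c" in "baccbcccbba"
Scanning each position:
  Position 0: "b" => no
  Position 1: "a" => no
  Position 2: "c" => MATCH
  Position 3: "c" => MATCH
  Position 4: "b" => no
  Position 5: "c" => MATCH
  Position 6: "c" => MATCH
  Position 7: "c" => MATCH
  Position 8: "b" => no
  Position 9: "b" => no
  Position 10: "a" => no
Total occurrences: 5

5


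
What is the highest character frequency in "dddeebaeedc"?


Input: dddeebaeedc
Character counts:
  'a': 1
  'b': 1
  'c': 1
  'd': 4
  'e': 4
Maximum frequency: 4

4


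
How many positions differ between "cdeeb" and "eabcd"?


Comparing "cdeeb" and "eabcd" position by position:
  Position 0: 'c' vs 'e' => DIFFER
  Position 1: 'd' vs 'a' => DIFFER
  Position 2: 'e' vs 'b' => DIFFER
  Position 3: 'e' vs 'c' => DIFFER
  Position 4: 'b' vs 'd' => DIFFER
Positions that differ: 5

5


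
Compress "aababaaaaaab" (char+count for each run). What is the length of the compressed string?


Input: aababaaaaaab
Runs:
  'a' x 2 => "a2"
  'b' x 1 => "b1"
  'a' x 1 => "a1"
  'b' x 1 => "b1"
  'a' x 6 => "a6"
  'b' x 1 => "b1"
Compressed: "a2b1a1b1a6b1"
Compressed length: 12

12


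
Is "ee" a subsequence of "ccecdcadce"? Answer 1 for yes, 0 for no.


Check if "ee" is a subsequence of "ccecdcadce"
Greedy scan:
  Position 0 ('c'): no match needed
  Position 1 ('c'): no match needed
  Position 2 ('e'): matches sub[0] = 'e'
  Position 3 ('c'): no match needed
  Position 4 ('d'): no match needed
  Position 5 ('c'): no match needed
  Position 6 ('a'): no match needed
  Position 7 ('d'): no match needed
  Position 8 ('c'): no match needed
  Position 9 ('e'): matches sub[1] = 'e'
All 2 characters matched => is a subsequence

1


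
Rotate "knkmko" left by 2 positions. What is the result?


Input: "knkmko", rotate left by 2
First 2 characters: "kn"
Remaining characters: "kmko"
Concatenate remaining + first: "kmko" + "kn" = "kmkokn"

kmkokn


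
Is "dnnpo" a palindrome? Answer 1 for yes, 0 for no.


Input: dnnpo
Reversed: opnnd
  Compare pos 0 ('d') with pos 4 ('o'): MISMATCH
  Compare pos 1 ('n') with pos 3 ('p'): MISMATCH
Result: not a palindrome

0


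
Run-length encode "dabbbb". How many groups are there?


Input: dabbbb
Scanning for consecutive runs:
  Group 1: 'd' x 1 (positions 0-0)
  Group 2: 'a' x 1 (positions 1-1)
  Group 3: 'b' x 4 (positions 2-5)
Total groups: 3

3


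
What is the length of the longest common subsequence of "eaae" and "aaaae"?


LCS of "eaae" and "aaaae"
DP table:
           a    a    a    a    e
      0    0    0    0    0    0
  e   0    0    0    0    0    1
  a   0    1    1    1    1    1
  a   0    1    2    2    2    2
  e   0    1    2    2    2    3
LCS length = dp[4][5] = 3

3


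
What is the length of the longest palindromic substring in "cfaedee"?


Input: "cfaedee"
Checking substrings for palindromes:
  [3:6] "ede" (len 3) => palindrome
  [5:7] "ee" (len 2) => palindrome
Longest palindromic substring: "ede" with length 3

3


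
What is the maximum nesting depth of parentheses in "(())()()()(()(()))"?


Input: "(())()()()(()(()))"
Tracking depth:
  Position 0 '(': depth becomes 1
  Position 1 '(': depth becomes 2
  Position 2 ')': depth becomes 1
  Position 3 ')': depth becomes 0
  Position 4 '(': depth becomes 1
  Position 5 ')': depth becomes 0
  Position 6 '(': depth becomes 1
  Position 7 ')': depth becomes 0
  Position 8 '(': depth becomes 1
  Position 9 ')': depth becomes 0
  Position 10 '(': depth becomes 1
  Position 11 '(': depth becomes 2
  Position 12 ')': depth becomes 1
  Position 13 '(': depth becomes 2
  Position 14 '(': depth becomes 3
  Position 15 ')': depth becomes 2
  Position 16 ')': depth becomes 1
  Position 17 ')': depth becomes 0
Maximum depth reached: 3

3


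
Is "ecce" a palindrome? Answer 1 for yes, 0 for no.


Input: ecce
Reversed: ecce
  Compare pos 0 ('e') with pos 3 ('e'): match
  Compare pos 1 ('c') with pos 2 ('c'): match
Result: palindrome

1


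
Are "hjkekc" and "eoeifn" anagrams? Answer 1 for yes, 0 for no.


Strings: "hjkekc", "eoeifn"
Sorted first:  cehjkk
Sorted second: eefino
Differ at position 0: 'c' vs 'e' => not anagrams

0


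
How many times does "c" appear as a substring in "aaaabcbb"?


Searching for "c" in "aaaabcbb"
Scanning each position:
  Position 0: "a" => no
  Position 1: "a" => no
  Position 2: "a" => no
  Position 3: "a" => no
  Position 4: "b" => no
  Position 5: "c" => MATCH
  Position 6: "b" => no
  Position 7: "b" => no
Total occurrences: 1

1


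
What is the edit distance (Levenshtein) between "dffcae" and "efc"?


Computing edit distance: "dffcae" -> "efc"
DP table:
           e    f    c
      0    1    2    3
  d   1    1    2    3
  f   2    2    1    2
  f   3    3    2    2
  c   4    4    3    2
  a   5    5    4    3
  e   6    5    5    4
Edit distance = dp[6][3] = 4

4


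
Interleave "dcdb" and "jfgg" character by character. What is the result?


Interleaving "dcdb" and "jfgg":
  Position 0: 'd' from first, 'j' from second => "dj"
  Position 1: 'c' from first, 'f' from second => "cf"
  Position 2: 'd' from first, 'g' from second => "dg"
  Position 3: 'b' from first, 'g' from second => "bg"
Result: djcfdgbg

djcfdgbg


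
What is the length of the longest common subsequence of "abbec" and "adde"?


LCS of "abbec" and "adde"
DP table:
           a    d    d    e
      0    0    0    0    0
  a   0    1    1    1    1
  b   0    1    1    1    1
  b   0    1    1    1    1
  e   0    1    1    1    2
  c   0    1    1    1    2
LCS length = dp[5][4] = 2

2


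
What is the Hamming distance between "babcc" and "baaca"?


Comparing "babcc" and "baaca" position by position:
  Position 0: 'b' vs 'b' => same
  Position 1: 'a' vs 'a' => same
  Position 2: 'b' vs 'a' => differ
  Position 3: 'c' vs 'c' => same
  Position 4: 'c' vs 'a' => differ
Total differences (Hamming distance): 2

2


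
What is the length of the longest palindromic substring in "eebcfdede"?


Input: "eebcfdede"
Checking substrings for palindromes:
  [5:8] "ded" (len 3) => palindrome
  [6:9] "ede" (len 3) => palindrome
  [0:2] "ee" (len 2) => palindrome
Longest palindromic substring: "ded" with length 3

3


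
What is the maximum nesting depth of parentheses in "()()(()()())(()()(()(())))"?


Input: "()()(()()())(()()(()(())))"
Tracking depth:
  Position 0 '(': depth becomes 1
  Position 1 ')': depth becomes 0
  Position 2 '(': depth becomes 1
  Position 3 ')': depth becomes 0
  Position 4 '(': depth becomes 1
  Position 5 '(': depth becomes 2
  Position 6 ')': depth becomes 1
  Position 7 '(': depth becomes 2
  Position 8 ')': depth becomes 1
  Position 9 '(': depth becomes 2
  Position 10 ')': depth becomes 1
  Position 11 ')': depth becomes 0
  Position 12 '(': depth becomes 1
  Position 13 '(': depth becomes 2
  Position 14 ')': depth becomes 1
  Position 15 '(': depth becomes 2
  Position 16 ')': depth becomes 1
  Position 17 '(': depth becomes 2
  Position 18 '(': depth becomes 3
  Position 19 ')': depth becomes 2
  Position 20 '(': depth becomes 3
  Position 21 '(': depth becomes 4
  Position 22 ')': depth becomes 3
  Position 23 ')': depth becomes 2
  Position 24 ')': depth becomes 1
  Position 25 ')': depth becomes 0
Maximum depth reached: 4

4


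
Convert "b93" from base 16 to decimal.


Input: "b93" in base 16
Positional expansion:
  Digit 'b' (value 11) x 16^2 = 2816
  Digit '9' (value 9) x 16^1 = 144
  Digit '3' (value 3) x 16^0 = 3
Sum = 2963

2963


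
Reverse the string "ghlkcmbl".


Input: ghlkcmbl
Reading characters right to left:
  Position 7: 'l'
  Position 6: 'b'
  Position 5: 'm'
  Position 4: 'c'
  Position 3: 'k'
  Position 2: 'l'
  Position 1: 'h'
  Position 0: 'g'
Reversed: lbmcklhg

lbmcklhg


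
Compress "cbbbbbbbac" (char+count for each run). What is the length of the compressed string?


Input: cbbbbbbbac
Runs:
  'c' x 1 => "c1"
  'b' x 7 => "b7"
  'a' x 1 => "a1"
  'c' x 1 => "c1"
Compressed: "c1b7a1c1"
Compressed length: 8

8


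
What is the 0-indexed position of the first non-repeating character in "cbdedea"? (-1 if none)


Input: cbdedea
Character frequencies:
  'a': 1
  'b': 1
  'c': 1
  'd': 2
  'e': 2
Scanning left to right for freq == 1:
  Position 0 ('c'): unique! => answer = 0

0


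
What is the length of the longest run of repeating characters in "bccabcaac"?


Input: "bccabcaac"
Scanning for longest run:
  Position 1 ('c'): new char, reset run to 1
  Position 2 ('c'): continues run of 'c', length=2
  Position 3 ('a'): new char, reset run to 1
  Position 4 ('b'): new char, reset run to 1
  Position 5 ('c'): new char, reset run to 1
  Position 6 ('a'): new char, reset run to 1
  Position 7 ('a'): continues run of 'a', length=2
  Position 8 ('c'): new char, reset run to 1
Longest run: 'c' with length 2

2
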